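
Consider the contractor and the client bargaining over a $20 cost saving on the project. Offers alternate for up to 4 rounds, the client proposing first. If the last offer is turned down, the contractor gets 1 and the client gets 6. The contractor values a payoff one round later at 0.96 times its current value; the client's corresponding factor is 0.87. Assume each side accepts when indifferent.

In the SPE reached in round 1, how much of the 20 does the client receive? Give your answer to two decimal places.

6.28

Round 4 (the contractor proposes): the client gets 6 if talks fail, so the contractor offers 6 and keeps 14.
Round 3 (the client proposes): the contractor can get 14 next round, worth 0.96 × 14 = 13.44 now. The client offers 13.44 and keeps 20 − 13.44 = 6.56.
Round 2 (the contractor proposes): the client can get 6.56 next round, worth 0.87 × 6.56 = 5.7072 now, so the contractor offers 5.7072, keeping 14.2928.
Round 1 (the client proposes): the contractor can get 14.2928 next round, worth 0.96 × 14.2928 = 13.721088 now; the client offers that and keeps 6.278912.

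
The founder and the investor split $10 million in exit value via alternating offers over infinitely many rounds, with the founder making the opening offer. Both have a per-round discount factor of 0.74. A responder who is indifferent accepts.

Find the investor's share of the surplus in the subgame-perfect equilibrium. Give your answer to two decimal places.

4.25

When the founder proposes, the investor accepts any offer worth at least 0.74 times what the investor would get by proposing next round; and vice versa.
This gives x = 10 − 0.74y and y = 10 − 0.74x, where x and y are each side's share when it proposes.
Hence (1 − 0.74·0.74)x = 10(1 − 0.74), i.e. 0.4524·x = 2.6.
x ≈ 5.7471; the investor's share is 10 − x ≈ 4.2529.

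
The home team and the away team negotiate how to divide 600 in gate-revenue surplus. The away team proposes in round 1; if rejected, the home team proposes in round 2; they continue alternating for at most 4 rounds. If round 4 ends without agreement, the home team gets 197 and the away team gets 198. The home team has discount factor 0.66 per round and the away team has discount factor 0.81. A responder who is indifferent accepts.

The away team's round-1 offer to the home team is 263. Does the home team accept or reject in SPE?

Accept

Round 4 (the home team proposes): the away team gets 198 if talks fail, so the home team offers 198 and keeps 402.
Round 3 (the away team proposes): the home team can get 402 next round, worth 0.66 × 402 = 265.32 now; the away team offers that and keeps 334.68.
Round 2 (the home team proposes): the away team can get 334.68 next round, worth 0.81 × 334.68 = 271.0908 now. The home team offers 271.0908 and keeps 600 − 271.0908 = 328.9092.
So by rejecting in round 1, the home team gets 328.9092 next round, worth 0.66 × 328.9092 = 217.080072 now.
Offer 263 ≥ 217.080072, so the home team accepts.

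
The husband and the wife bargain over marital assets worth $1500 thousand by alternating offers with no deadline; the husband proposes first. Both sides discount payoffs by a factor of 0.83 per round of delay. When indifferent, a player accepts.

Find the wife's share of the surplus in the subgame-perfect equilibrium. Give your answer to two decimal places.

Let x be the husband's share when the husband proposes and y be the wife's share when the wife proposes.
The wife accepts iff offered ≥ 0.83·y, so x = 1500 − 0.83y. Symmetrically y = 1500 − 0.83x.
Substituting: x = 1500 − 0.83(1500 − 0.83x), giving x(1 − 0.83·0.83) = 1500(1 − 0.83).
So x = 1500 × 0.17 / 0.3111 ≈ 819.6721, and the wife receives 1500 − x ≈ 680.3279.

680.33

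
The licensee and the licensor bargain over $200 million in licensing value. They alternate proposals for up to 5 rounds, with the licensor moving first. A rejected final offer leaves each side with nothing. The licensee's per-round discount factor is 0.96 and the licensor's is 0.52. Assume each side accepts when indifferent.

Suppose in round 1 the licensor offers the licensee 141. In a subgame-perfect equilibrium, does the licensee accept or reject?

Round 5 (the licensor proposes): the licensee will accept anything ≥ 0, so the licensor offers 0 and keeps 200.
Round 4 (the licensee proposes): the licensor can get 200 next round, worth 0.52 × 200 = 104 now; the licensee offers that and keeps 96.
Round 3 (the licensor proposes): the licensee can get 96 next round, worth 0.96 × 96 = 92.16 now; the licensor offers that and keeps 107.84.
Round 2 (the licensee proposes): the licensor can get 107.84 next round, worth 0.52 × 107.84 = 56.0768 now, so the licensee offers 56.0768, keeping 143.9232.
So by rejecting in round 1, the licensee gets 143.9232 next round, worth 0.96 × 143.9232 = 138.166272 now.
Offer 141 ≥ 138.166272, so the licensee accepts.

Accept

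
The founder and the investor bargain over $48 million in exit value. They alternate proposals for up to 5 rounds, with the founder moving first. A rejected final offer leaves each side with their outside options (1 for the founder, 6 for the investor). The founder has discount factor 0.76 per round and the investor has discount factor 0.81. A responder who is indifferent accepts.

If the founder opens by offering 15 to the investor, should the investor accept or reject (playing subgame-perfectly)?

Reject

Work out the investor's continuation value if the offer is rejected.
Round 5 (the founder proposes): the investor gets 6 if talks fail, so the founder offers 6 and keeps 42.
Round 4 (the investor proposes): the founder can get 42 next round, worth 0.76 × 42 = 31.92 now, so the investor offers 31.92, keeping 16.08.
Round 3 (the founder proposes): the investor can get 16.08 next round, worth 0.81 × 16.08 = 13.0248 now, so the founder offers 13.0248, keeping 34.9752.
Round 2 (the investor proposes): the founder can get 34.9752 next round, worth 0.76 × 34.9752 = 26.581152 now, so the investor offers 26.581152, keeping 21.418848.
So by rejecting in round 1, the investor gets 21.418848 next round, worth 0.81 × 21.418848 = 17.34926688 now.
Offer 15 < 17.34926688, so the investor rejects.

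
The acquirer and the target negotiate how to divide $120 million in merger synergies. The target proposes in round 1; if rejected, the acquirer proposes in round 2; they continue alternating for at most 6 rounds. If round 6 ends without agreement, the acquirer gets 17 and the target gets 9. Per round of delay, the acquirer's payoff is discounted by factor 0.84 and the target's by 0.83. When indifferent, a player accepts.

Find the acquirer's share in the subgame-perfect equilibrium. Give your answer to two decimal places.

74.41

Round 6 (the acquirer proposes): the target gets 9 if talks fail, so the acquirer offers 9 and keeps 111.
Round 5 (the target proposes): the acquirer can get 111 next round, worth 0.84 × 111 = 93.24 now. The target offers 93.24 and keeps 120 − 93.24 = 26.76.
Round 4 (the acquirer proposes): the target can get 26.76 next round, worth 0.83 × 26.76 = 22.2108 now, so the acquirer offers 22.2108, keeping 97.7892.
Round 3 (the target proposes): the acquirer can get 97.7892 next round, worth 0.84 × 97.7892 = 82.142928 now, so the target offers 82.142928, keeping 37.857072.
Round 2 (the acquirer proposes): the target can get 37.857072 next round, worth 0.83 × 37.857072 = 31.42136976 now, so the acquirer offers 31.42136976, keeping 88.57863024.
Round 1 (the target proposes): the acquirer can get 88.57863024 next round, worth 0.84 × 88.57863024 = 74.4060494016 now. The target offers 74.4060494016 and keeps 120 − 74.4060494016 = 45.5939505984.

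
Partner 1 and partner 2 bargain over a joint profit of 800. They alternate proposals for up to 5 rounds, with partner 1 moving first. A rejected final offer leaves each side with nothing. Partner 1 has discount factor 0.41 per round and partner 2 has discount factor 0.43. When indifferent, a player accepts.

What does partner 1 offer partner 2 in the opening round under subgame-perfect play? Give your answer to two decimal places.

Round 5 (partner 1 proposes): rejection yields 0 for partner 2; partner 1 offers 0 and keeps 800.
Round 4 (partner 2 proposes): partner 1 can get 800 next round, worth 0.41 × 800 = 328 now, so partner 2 offers 328, keeping 472.
Round 3 (partner 1 proposes): partner 2 can get 472 next round, worth 0.43 × 472 = 202.96 now, so partner 1 offers 202.96, keeping 597.04.
Round 2 (partner 2 proposes): partner 1 can get 597.04 next round, worth 0.41 × 597.04 = 244.7864 now. Partner 2 offers 244.7864 and keeps 800 − 244.7864 = 555.2136.
Round 1 (partner 1 proposes): partner 2 can get 555.2136 next round, worth 0.43 × 555.2136 = 238.741848 now, so partner 1 offers 238.741848, keeping 561.258152.

238.74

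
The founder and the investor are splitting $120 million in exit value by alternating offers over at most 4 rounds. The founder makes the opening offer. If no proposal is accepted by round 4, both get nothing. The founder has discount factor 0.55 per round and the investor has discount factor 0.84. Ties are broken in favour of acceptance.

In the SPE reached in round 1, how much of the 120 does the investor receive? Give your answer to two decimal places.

91.93

Round 4 (the investor proposes): the founder will accept anything ≥ 0, so the investor offers 0 and keeps 120.
Round 3 (the founder proposes): the investor can get 120 next round, worth 0.84 × 120 = 100.8 now. The founder offers 100.8 and keeps 120 − 100.8 = 19.2.
Round 2 (the investor proposes): the founder can get 19.2 next round, worth 0.55 × 19.2 = 10.56 now; the investor offers that and keeps 109.44.
Round 1 (the founder proposes): the investor can get 109.44 next round, worth 0.84 × 109.44 = 91.9296 now, so the founder offers 91.9296, keeping 28.0704.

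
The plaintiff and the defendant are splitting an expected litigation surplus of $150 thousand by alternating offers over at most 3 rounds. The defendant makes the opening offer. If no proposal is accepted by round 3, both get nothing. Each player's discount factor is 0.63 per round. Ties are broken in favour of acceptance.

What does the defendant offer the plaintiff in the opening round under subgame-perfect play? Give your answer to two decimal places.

Round 3 (the defendant proposes): rejection yields 0 for the plaintiff; the defendant offers 0 and keeps 150.
Round 2 (the plaintiff proposes): the defendant can get 150 next round, worth 0.63 × 150 = 94.5 now, so the plaintiff offers 94.5, keeping 55.5.
Round 1 (the defendant proposes): the plaintiff can get 55.5 next round, worth 0.63 × 55.5 = 34.965 now; the defendant offers that and keeps 115.035.

34.97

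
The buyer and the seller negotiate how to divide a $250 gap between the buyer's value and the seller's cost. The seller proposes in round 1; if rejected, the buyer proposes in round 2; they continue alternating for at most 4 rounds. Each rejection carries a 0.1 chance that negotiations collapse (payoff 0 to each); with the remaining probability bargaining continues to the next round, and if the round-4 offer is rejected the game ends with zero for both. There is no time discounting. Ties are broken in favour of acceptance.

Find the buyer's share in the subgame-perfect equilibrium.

By backward induction:
Round 4 (the buyer proposes): the seller will accept anything ≥ 0, so the buyer offers 0 and keeps 250.
Round 3 (the seller proposes): rejecting gives the buyer an expected 0.9 × 250 = 225, so the seller offers 225, keeping 25.
Round 2 (the buyer proposes): rejecting gives the seller an expected 0.9 × 25 = 22.5, so the buyer offers 22.5, keeping 227.5.
Round 1 (the seller proposes): rejecting gives the buyer an expected 0.9 × 227.5 = 204.75. The seller offers 204.75 and keeps 250 − 204.75 = 45.25.

204.75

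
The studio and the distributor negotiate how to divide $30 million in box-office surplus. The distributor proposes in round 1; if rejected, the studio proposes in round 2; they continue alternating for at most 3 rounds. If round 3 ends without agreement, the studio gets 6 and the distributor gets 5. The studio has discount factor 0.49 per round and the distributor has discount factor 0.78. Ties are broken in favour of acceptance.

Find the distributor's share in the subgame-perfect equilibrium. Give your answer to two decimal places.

24.47

Round 3 (the distributor proposes): the studio gets 6 if talks fail, so the distributor offers 6 and keeps 24.
Round 2 (the studio proposes): the distributor can get 24 next round, worth 0.78 × 24 = 18.72 now; the studio offers that and keeps 11.28.
Round 1 (the distributor proposes): the studio can get 11.28 next round, worth 0.49 × 11.28 = 5.5272 now; the distributor offers that and keeps 24.4728.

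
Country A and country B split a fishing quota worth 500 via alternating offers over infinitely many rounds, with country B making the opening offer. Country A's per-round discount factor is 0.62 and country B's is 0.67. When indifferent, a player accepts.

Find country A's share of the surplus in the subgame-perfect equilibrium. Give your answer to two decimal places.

In a stationary SPE each proposer offers the other exactly their discounted continuation value.
If country B keeps x when proposing and country A keeps y when proposing, then x = 500 − 0.62y and y = 500 − 0.67x.
Solving: x = 500(1 − 0.62) / (1 − 0.67·0.62) = 190 / 0.5846 ≈ 325.0086.
Country A gets 500 − 325.0086 ≈ 174.9914.

174.99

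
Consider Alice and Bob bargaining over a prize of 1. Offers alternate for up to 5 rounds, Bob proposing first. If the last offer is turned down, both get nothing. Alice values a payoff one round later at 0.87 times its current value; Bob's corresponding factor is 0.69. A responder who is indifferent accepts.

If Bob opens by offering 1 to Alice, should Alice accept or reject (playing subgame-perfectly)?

Round 5 (Bob proposes): Alice will accept anything ≥ 0, so Bob offers 0 and keeps 1.
Round 4 (Alice proposes): Bob can get 1 next round, worth 0.69 × 1 = 0.69 now, so Alice offers 0.69, keeping 0.31.
Round 3 (Bob proposes): Alice can get 0.31 next round, worth 0.87 × 0.31 = 0.2697 now, so Bob offers 0.2697, keeping 0.7303.
Round 2 (Alice proposes): Bob can get 0.7303 next round, worth 0.69 × 0.7303 = 0.503907 now; Alice offers that and keeps 0.496093.
So by rejecting in round 1, Alice gets 0.496093 next round, worth 0.87 × 0.496093 = 0.43160091 now.
Offer 1 ≥ 0.43160091, so Alice accepts.

Accept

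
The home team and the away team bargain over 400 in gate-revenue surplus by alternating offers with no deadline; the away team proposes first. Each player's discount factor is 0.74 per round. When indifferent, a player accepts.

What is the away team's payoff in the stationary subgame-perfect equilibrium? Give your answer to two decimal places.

229.89

Let x be the away team's share when the away team proposes and y be the home team's share when the home team proposes.
The home team accepts iff offered ≥ 0.74·y, so x = 400 − 0.74y. Symmetrically y = 400 − 0.74x.
Substituting: x = 400 − 0.74(400 − 0.74x), giving x(1 − 0.74·0.74) = 400(1 − 0.74).
So x = 400 × 0.26 / 0.4524 ≈ 229.8851, and the home team receives 400 − x ≈ 170.1149.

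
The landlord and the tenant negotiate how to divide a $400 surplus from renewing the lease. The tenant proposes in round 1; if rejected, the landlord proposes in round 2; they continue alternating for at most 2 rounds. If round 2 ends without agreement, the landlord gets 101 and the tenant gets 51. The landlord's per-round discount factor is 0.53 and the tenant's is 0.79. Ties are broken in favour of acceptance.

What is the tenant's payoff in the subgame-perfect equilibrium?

215.03

Round 2 (the landlord proposes): the tenant gets 51 if talks fail, so the landlord offers 51 and keeps 349.
Round 1 (the tenant proposes): the landlord can get 349 next round, worth 0.53 × 349 = 184.97 now. The tenant offers 184.97 and keeps 400 − 184.97 = 215.03.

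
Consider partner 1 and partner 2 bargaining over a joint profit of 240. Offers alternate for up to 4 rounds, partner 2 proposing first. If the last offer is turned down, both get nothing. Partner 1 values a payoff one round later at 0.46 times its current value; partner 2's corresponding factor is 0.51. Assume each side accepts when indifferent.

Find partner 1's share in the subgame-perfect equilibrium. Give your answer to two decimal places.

80.00

Round 4 (partner 1 proposes): partner 2 will accept anything ≥ 0, so partner 1 offers 0 and keeps 240.
Round 3 (partner 2 proposes): partner 1 can get 240 next round, worth 0.46 × 240 = 110.4 now. Partner 2 offers 110.4 and keeps 240 − 110.4 = 129.6.
Round 2 (partner 1 proposes): partner 2 can get 129.6 next round, worth 0.51 × 129.6 = 66.096 now. Partner 1 offers 66.096 and keeps 240 − 66.096 = 173.904.
Round 1 (partner 2 proposes): partner 1 can get 173.904 next round, worth 0.46 × 173.904 = 79.99584 now, so partner 2 offers 79.99584, keeping 160.00416.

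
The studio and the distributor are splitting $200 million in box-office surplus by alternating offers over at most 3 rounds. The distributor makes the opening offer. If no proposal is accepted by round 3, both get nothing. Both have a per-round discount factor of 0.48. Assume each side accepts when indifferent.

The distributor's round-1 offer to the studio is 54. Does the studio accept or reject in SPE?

Work out the studio's continuation value if the offer is rejected.
Round 3 (the distributor proposes): the studio will accept anything ≥ 0, so the distributor offers 0 and keeps 200.
Round 2 (the studio proposes): the distributor can get 200 next round, worth 0.48 × 200 = 96 now; the studio offers that and keeps 104.
So by rejecting in round 1, the studio gets 104 next round, worth 0.48 × 104 = 49.92 now.
Offer 54 ≥ 49.92, so the studio accepts.

Accept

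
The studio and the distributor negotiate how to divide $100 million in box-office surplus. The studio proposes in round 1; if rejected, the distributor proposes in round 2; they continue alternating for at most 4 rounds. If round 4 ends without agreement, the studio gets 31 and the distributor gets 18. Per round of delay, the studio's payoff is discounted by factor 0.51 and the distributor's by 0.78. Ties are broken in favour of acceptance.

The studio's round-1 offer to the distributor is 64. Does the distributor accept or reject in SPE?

Accept

Work out the distributor's continuation value if the offer is rejected.
Round 4 (the distributor proposes): the studio gets 31 if talks fail, so the distributor offers 31 and keeps 69.
Round 3 (the studio proposes): the distributor can get 69 next round, worth 0.78 × 69 = 53.82 now; the studio offers that and keeps 46.18.
Round 2 (the distributor proposes): the studio can get 46.18 next round, worth 0.51 × 46.18 = 23.5518 now; the distributor offers that and keeps 76.4482.
So by rejecting in round 1, the distributor gets 76.4482 next round, worth 0.78 × 76.4482 = 59.629596 now.
Offer 64 ≥ 59.629596, so the distributor accepts.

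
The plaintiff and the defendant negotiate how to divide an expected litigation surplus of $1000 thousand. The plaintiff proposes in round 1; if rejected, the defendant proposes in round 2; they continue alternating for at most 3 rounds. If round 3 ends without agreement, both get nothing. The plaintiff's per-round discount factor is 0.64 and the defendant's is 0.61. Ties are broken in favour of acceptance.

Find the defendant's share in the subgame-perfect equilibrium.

219.6

Solve by backward induction from round 3.
Round 3 (the plaintiff proposes): rejection yields 0 for the defendant; the plaintiff offers 0 and keeps 1000.
Round 2 (the defendant proposes): the plaintiff can get 1000 next round, worth 0.64 × 1000 = 640 now. The defendant offers 640 and keeps 1000 − 640 = 360.
Round 1 (the plaintiff proposes): the defendant can get 360 next round, worth 0.61 × 360 = 219.6 now, so the plaintiff offers 219.6, keeping 780.4.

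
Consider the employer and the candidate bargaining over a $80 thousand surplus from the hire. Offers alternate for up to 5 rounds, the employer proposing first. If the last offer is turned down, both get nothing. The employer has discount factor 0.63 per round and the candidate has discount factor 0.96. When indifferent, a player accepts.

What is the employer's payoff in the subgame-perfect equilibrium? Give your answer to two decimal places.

34.40

Round 5 (the employer proposes): the candidate will accept anything ≥ 0, so the employer offers 0 and keeps 80.
Round 4 (the candidate proposes): the employer can get 80 next round, worth 0.63 × 80 = 50.4 now. The candidate offers 50.4 and keeps 80 − 50.4 = 29.6.
Round 3 (the employer proposes): the candidate can get 29.6 next round, worth 0.96 × 29.6 = 28.416 now. The employer offers 28.416 and keeps 80 − 28.416 = 51.584.
Round 2 (the candidate proposes): the employer can get 51.584 next round, worth 0.63 × 51.584 = 32.49792 now; the candidate offers that and keeps 47.50208.
Round 1 (the employer proposes): the candidate can get 47.50208 next round, worth 0.96 × 47.50208 = 45.6019968 now; the employer offers that and keeps 34.3980032.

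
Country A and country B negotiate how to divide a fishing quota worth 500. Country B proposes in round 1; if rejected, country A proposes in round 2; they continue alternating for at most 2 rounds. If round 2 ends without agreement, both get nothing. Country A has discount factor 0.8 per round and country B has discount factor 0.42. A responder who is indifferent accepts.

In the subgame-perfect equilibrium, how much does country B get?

Round 2 (country A proposes): rejection yields 0 for country B; country A offers 0 and keeps 500.
Round 1 (country B proposes): country A can get 500 next round, worth 0.8 × 500 = 400 now, so country B offers 400, keeping 100.

100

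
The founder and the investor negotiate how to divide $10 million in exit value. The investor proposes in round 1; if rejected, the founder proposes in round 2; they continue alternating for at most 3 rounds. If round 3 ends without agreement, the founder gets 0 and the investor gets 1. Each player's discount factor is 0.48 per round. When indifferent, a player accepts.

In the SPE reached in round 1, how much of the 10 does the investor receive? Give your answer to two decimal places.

Solve by backward induction from round 3.
Round 3 (the investor proposes): rejection yields 0 for the founder; the investor offers 0 and keeps 10.
Round 2 (the founder proposes): the investor can get 10 next round, worth 0.48 × 10 = 4.8 now; the founder offers that and keeps 5.2.
Round 1 (the investor proposes): the founder can get 5.2 next round, worth 0.48 × 5.2 = 2.496 now, so the investor offers 2.496, keeping 7.504.

7.50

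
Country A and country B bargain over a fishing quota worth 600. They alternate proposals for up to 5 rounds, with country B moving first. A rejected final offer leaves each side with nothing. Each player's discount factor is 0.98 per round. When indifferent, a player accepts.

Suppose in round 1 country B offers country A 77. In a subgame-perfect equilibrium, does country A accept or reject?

Accept

Round 5 (country B proposes): country A will accept anything ≥ 0, so country B offers 0 and keeps 600.
Round 4 (country A proposes): country B can get 600 next round, worth 0.98 × 600 = 588 now, so country A offers 588, keeping 12.
Round 3 (country B proposes): country A can get 12 next round, worth 0.98 × 12 = 11.76 now, so country B offers 11.76, keeping 588.24.
Round 2 (country A proposes): country B can get 588.24 next round, worth 0.98 × 588.24 = 576.4752 now. Country A offers 576.4752 and keeps 600 − 576.4752 = 23.5248.
So by rejecting in round 1, country A gets 23.5248 next round, worth 0.98 × 23.5248 = 23.054304 now.
Offer 77 ≥ 23.054304, so country A accepts.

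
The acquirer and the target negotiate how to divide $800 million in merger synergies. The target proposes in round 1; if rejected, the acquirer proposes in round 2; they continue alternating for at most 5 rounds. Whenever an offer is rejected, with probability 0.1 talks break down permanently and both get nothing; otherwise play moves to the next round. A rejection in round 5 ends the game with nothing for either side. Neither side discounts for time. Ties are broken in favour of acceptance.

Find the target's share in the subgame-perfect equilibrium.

Round 5 (the target proposes): rejection yields 0 for the acquirer; the target offers 0 and keeps 800.
Round 4 (the acquirer proposes): rejecting gives the target an expected 0.9 × 800 = 720, so the acquirer offers 720, keeping 80.
Round 3 (the target proposes): rejecting gives the acquirer an expected 0.9 × 80 = 72, so the target offers 72, keeping 728.
Round 2 (the acquirer proposes): rejecting gives the target an expected 0.9 × 728 = 655.2, so the acquirer offers 655.2, keeping 144.8.
Round 1 (the target proposes): rejecting gives the acquirer an expected 0.9 × 144.8 = 130.32. The target offers 130.32 and keeps 800 − 130.32 = 669.68.

669.68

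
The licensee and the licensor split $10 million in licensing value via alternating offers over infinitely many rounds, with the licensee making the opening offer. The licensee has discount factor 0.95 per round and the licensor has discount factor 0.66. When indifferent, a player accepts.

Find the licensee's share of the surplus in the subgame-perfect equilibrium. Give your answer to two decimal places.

9.12

Let x be the licensee's share when the licensee proposes and y be the licensor's share when the licensor proposes.
The licensor accepts iff offered ≥ 0.66·y, so x = 10 − 0.66y. Symmetrically y = 10 − 0.95x.
Substituting: x = 10 − 0.66(10 − 0.95x), giving x(1 − 0.95·0.66) = 10(1 − 0.66).
So x = 10 × 0.34 / 0.373 ≈ 9.1153, and the licensor receives 10 − x ≈ 0.8847.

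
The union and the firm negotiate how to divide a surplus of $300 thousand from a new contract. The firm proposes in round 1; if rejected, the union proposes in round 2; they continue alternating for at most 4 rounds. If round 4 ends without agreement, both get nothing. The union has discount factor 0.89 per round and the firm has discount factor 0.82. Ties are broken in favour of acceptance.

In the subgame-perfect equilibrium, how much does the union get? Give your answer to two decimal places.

242.92

Round 4 (the union proposes): rejection yields 0 for the firm; the union offers 0 and keeps 300.
Round 3 (the firm proposes): the union can get 300 next round, worth 0.89 × 300 = 267 now; the firm offers that and keeps 33.
Round 2 (the union proposes): the firm can get 33 next round, worth 0.82 × 33 = 27.06 now; the union offers that and keeps 272.94.
Round 1 (the firm proposes): the union can get 272.94 next round, worth 0.89 × 272.94 = 242.9166 now, so the firm offers 242.9166, keeping 57.0834.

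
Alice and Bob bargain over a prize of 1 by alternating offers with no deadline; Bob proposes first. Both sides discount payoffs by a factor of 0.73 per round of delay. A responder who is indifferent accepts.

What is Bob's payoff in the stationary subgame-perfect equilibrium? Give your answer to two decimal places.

0.58

Let x be Bob's share when Bob proposes and y be Alice's share when Alice proposes.
Alice accepts iff offered ≥ 0.73·y, so x = 1 − 0.73y. Symmetrically y = 1 − 0.73x.
Substituting: x = 1 − 0.73(1 − 0.73x), giving x(1 − 0.73·0.73) = 1(1 − 0.73).
So x = 1 × 0.27 / 0.4671 ≈ 0.5780, and Alice receives 1 − x ≈ 0.4220.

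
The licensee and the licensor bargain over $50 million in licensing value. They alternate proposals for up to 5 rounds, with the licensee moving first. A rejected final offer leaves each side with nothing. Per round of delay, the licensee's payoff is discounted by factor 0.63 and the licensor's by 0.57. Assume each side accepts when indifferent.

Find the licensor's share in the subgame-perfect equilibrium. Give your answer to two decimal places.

Round 5 (the licensee proposes): rejection yields 0 for the licensor; the licensee offers 0 and keeps 50.
Round 4 (the licensor proposes): the licensee can get 50 next round, worth 0.63 × 50 = 31.5 now; the licensor offers that and keeps 18.5.
Round 3 (the licensee proposes): the licensor can get 18.5 next round, worth 0.57 × 18.5 = 10.545 now. The licensee offers 10.545 and keeps 50 − 10.545 = 39.455.
Round 2 (the licensor proposes): the licensee can get 39.455 next round, worth 0.63 × 39.455 = 24.85665 now, so the licensor offers 24.85665, keeping 25.14335.
Round 1 (the licensee proposes): the licensor can get 25.14335 next round, worth 0.57 × 25.14335 = 14.3317095 now. The licensee offers 14.3317095 and keeps 50 − 14.3317095 = 35.6682905.

14.33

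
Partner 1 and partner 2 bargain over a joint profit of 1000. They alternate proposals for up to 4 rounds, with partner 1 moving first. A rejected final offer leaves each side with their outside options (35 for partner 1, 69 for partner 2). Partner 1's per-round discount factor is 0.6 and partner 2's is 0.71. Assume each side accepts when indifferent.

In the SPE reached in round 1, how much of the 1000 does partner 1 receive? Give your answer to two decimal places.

Round 4 (partner 2 proposes): partner 1 gets 35 if talks fail, so partner 2 offers 35 and keeps 965.
Round 3 (partner 1 proposes): partner 2 can get 965 next round, worth 0.71 × 965 = 685.15 now, so partner 1 offers 685.15, keeping 314.85.
Round 2 (partner 2 proposes): partner 1 can get 314.85 next round, worth 0.6 × 314.85 = 188.91 now; partner 2 offers that and keeps 811.09.
Round 1 (partner 1 proposes): partner 2 can get 811.09 next round, worth 0.71 × 811.09 = 575.8739 now. Partner 1 offers 575.8739 and keeps 1000 − 575.8739 = 424.1261.

424.13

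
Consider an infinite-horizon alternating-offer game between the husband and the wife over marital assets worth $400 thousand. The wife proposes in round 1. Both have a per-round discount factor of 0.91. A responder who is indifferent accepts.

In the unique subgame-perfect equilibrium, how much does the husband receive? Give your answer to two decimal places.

190.58

In a stationary SPE each proposer offers the other exactly their discounted continuation value.
If the wife keeps x when proposing and the husband keeps y when proposing, then x = 400 − 0.91y and y = 400 − 0.91x.
Solving: x = 400(1 − 0.91) / (1 − 0.91·0.91) = 36 / 0.1719 ≈ 209.4241.
The husband gets 400 − 209.4241 ≈ 190.5759.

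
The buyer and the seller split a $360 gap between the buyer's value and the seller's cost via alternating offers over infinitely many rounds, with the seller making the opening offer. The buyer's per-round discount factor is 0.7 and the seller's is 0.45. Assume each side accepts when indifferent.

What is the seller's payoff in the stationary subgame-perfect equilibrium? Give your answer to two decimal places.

157.66

In a stationary SPE each proposer offers the other exactly their discounted continuation value.
If the seller keeps x when proposing and the buyer keeps y when proposing, then x = 360 − 0.7y and y = 360 − 0.45x.
Solving: x = 360(1 − 0.7) / (1 − 0.45·0.7) = 108 / 0.685 ≈ 157.6642.
The buyer gets 360 − 157.6642 ≈ 202.3358.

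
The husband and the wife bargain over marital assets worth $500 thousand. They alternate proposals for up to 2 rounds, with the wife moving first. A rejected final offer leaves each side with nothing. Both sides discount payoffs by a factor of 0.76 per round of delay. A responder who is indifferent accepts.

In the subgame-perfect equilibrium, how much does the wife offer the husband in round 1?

Round 2 (the husband proposes): rejection yields 0 for the wife; the husband offers 0 and keeps 500.
Round 1 (the wife proposes): the husband can get 500 next round, worth 0.76 × 500 = 380 now; the wife offers that and keeps 120.

380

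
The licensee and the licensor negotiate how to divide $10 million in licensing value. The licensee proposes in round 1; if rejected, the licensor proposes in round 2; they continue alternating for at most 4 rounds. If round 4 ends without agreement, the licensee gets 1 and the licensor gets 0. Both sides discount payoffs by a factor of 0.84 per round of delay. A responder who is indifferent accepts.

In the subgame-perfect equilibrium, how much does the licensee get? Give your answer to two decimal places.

3.32

By backward induction:
Round 4 (the licensor proposes): the licensee gets 1 if talks fail, so the licensor offers 1 and keeps 9.
Round 3 (the licensee proposes): the licensor can get 9 next round, worth 0.84 × 9 = 7.56 now, so the licensee offers 7.56, keeping 2.44.
Round 2 (the licensor proposes): the licensee can get 2.44 next round, worth 0.84 × 2.44 = 2.0496 now, so the licensor offers 2.0496, keeping 7.9504.
Round 1 (the licensee proposes): the licensor can get 7.9504 next round, worth 0.84 × 7.9504 = 6.678336 now. The licensee offers 6.678336 and keeps 10 − 6.678336 = 3.321664.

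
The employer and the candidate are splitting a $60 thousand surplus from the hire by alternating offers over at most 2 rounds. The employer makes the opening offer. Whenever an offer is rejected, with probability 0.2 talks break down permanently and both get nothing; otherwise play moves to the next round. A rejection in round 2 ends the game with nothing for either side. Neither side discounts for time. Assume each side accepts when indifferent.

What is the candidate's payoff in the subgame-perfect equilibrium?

Round 2 (the candidate proposes): the employer will accept anything ≥ 0, so the candidate offers 0 and keeps 60.
Round 1 (the employer proposes): rejecting gives the candidate an expected 0.8 × 60 = 48; the employer offers that and keeps 12.

48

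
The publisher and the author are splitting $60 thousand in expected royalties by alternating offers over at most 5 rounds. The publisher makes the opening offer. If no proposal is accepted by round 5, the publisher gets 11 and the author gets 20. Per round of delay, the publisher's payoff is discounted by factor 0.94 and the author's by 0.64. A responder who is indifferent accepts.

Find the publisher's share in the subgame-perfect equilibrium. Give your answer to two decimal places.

Round 5 (the publisher proposes): the author gets 20 if talks fail, so the publisher offers 20 and keeps 40.
Round 4 (the author proposes): the publisher can get 40 next round, worth 0.94 × 40 = 37.6 now. The author offers 37.6 and keeps 60 − 37.6 = 22.4.
Round 3 (the publisher proposes): the author can get 22.4 next round, worth 0.64 × 22.4 = 14.336 now. The publisher offers 14.336 and keeps 60 − 14.336 = 45.664.
Round 2 (the author proposes): the publisher can get 45.664 next round, worth 0.94 × 45.664 = 42.92416 now, so the author offers 42.92416, keeping 17.07584.
Round 1 (the publisher proposes): the author can get 17.07584 next round, worth 0.64 × 17.07584 = 10.9285376 now; the publisher offers that and keeps 49.0714624.

49.07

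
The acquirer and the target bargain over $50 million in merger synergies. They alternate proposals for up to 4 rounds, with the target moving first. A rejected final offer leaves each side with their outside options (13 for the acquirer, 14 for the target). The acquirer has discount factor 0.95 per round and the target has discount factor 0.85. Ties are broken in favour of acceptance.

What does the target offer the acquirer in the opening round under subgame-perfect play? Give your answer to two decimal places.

Round 4 (the acquirer proposes): the target gets 14 if talks fail, so the acquirer offers 14 and keeps 36.
Round 3 (the target proposes): the acquirer can get 36 next round, worth 0.95 × 36 = 34.2 now. The target offers 34.2 and keeps 50 − 34.2 = 15.8.
Round 2 (the acquirer proposes): the target can get 15.8 next round, worth 0.85 × 15.8 = 13.43 now, so the acquirer offers 13.43, keeping 36.57.
Round 1 (the target proposes): the acquirer can get 36.57 next round, worth 0.95 × 36.57 = 34.7415 now, so the target offers 34.7415, keeping 15.2585.

34.74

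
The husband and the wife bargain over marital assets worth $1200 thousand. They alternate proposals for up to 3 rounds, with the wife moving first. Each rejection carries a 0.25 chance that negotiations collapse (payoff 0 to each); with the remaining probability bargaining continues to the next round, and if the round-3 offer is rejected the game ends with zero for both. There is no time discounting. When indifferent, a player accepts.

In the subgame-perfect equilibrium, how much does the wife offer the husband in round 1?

225

By backward induction:
Round 3 (the wife proposes): the husband will accept anything ≥ 0, so the wife offers 0 and keeps 1200.
Round 2 (the husband proposes): rejecting gives the wife an expected 0.75 × 1200 = 900; the husband offers that and keeps 300.
Round 1 (the wife proposes): rejecting gives the husband an expected 0.75 × 300 = 225; the wife offers that and keeps 975.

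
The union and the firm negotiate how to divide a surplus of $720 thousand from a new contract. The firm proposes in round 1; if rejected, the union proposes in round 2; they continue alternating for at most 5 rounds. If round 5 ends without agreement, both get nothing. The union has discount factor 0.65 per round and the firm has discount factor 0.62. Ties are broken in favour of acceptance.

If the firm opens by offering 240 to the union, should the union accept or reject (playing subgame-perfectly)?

Reject

Work out the union's continuation value if the offer is rejected.
Round 5 (the firm proposes): the union will accept anything ≥ 0, so the firm offers 0 and keeps 720.
Round 4 (the union proposes): the firm can get 720 next round, worth 0.62 × 720 = 446.4 now; the union offers that and keeps 273.6.
Round 3 (the firm proposes): the union can get 273.6 next round, worth 0.65 × 273.6 = 177.84 now; the firm offers that and keeps 542.16.
Round 2 (the union proposes): the firm can get 542.16 next round, worth 0.62 × 542.16 = 336.1392 now, so the union offers 336.1392, keeping 383.8608.
So by rejecting in round 1, the union gets 383.8608 next round, worth 0.65 × 383.8608 = 249.50952 now.
Offer 240 < 249.50952, so the union rejects.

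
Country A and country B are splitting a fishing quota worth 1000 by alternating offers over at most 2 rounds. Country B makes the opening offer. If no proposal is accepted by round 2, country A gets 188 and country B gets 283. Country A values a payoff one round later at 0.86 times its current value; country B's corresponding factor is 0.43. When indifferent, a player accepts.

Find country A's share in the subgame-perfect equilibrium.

616.62

Round 2 (country A proposes): country B gets 283 if talks fail, so country A offers 283 and keeps 717.
Round 1 (country B proposes): country A can get 717 next round, worth 0.86 × 717 = 616.62 now; country B offers that and keeps 383.38.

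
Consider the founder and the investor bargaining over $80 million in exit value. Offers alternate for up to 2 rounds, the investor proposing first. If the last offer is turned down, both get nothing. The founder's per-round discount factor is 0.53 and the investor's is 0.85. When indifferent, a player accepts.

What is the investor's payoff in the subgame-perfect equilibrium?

37.6

Round 2 (the founder proposes): rejection yields 0 for the investor; the founder offers 0 and keeps 80.
Round 1 (the investor proposes): the founder can get 80 next round, worth 0.53 × 80 = 42.4 now; the investor offers that and keeps 37.6.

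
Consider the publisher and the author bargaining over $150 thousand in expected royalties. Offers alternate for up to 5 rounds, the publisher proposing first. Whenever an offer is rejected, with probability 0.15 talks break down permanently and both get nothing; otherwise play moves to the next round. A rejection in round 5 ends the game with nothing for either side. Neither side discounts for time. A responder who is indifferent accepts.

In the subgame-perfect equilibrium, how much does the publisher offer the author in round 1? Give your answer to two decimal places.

32.94

Round 5 (the publisher proposes): the author will accept anything ≥ 0, so the publisher offers 0 and keeps 150.
Round 4 (the author proposes): rejecting gives the publisher an expected 0.85 × 150 = 127.5, so the author offers 127.5, keeping 22.5.
Round 3 (the publisher proposes): rejecting gives the author an expected 0.85 × 22.5 = 19.125, so the publisher offers 19.125, keeping 130.875.
Round 2 (the author proposes): rejecting gives the publisher an expected 0.85 × 130.875 = 111.24375. The author offers 111.24375 and keeps 150 − 111.24375 = 38.75625.
Round 1 (the publisher proposes): rejecting gives the author an expected 0.85 × 38.75625 = 32.9428125, so the publisher offers 32.9428125, keeping 117.0571875.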